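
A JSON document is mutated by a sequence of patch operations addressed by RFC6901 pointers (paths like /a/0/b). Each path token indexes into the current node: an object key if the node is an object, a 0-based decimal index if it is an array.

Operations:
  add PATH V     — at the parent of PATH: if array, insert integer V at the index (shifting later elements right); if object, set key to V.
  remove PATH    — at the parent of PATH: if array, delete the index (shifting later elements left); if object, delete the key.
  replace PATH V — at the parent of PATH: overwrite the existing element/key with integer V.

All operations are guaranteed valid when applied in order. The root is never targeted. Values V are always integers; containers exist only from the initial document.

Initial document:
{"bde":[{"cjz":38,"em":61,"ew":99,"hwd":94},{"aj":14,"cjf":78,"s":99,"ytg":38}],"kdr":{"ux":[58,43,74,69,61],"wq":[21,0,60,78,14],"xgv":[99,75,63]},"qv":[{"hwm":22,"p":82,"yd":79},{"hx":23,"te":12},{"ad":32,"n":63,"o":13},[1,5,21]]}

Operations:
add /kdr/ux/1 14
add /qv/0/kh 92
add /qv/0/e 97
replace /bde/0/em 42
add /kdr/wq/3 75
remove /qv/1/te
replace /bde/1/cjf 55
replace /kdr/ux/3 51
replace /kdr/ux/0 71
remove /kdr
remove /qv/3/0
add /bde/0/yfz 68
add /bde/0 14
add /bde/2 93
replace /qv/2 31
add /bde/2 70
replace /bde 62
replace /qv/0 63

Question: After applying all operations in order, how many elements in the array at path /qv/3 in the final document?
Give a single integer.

Answer: 2

Derivation:
After op 1 (add /kdr/ux/1 14): {"bde":[{"cjz":38,"em":61,"ew":99,"hwd":94},{"aj":14,"cjf":78,"s":99,"ytg":38}],"kdr":{"ux":[58,14,43,74,69,61],"wq":[21,0,60,78,14],"xgv":[99,75,63]},"qv":[{"hwm":22,"p":82,"yd":79},{"hx":23,"te":12},{"ad":32,"n":63,"o":13},[1,5,21]]}
After op 2 (add /qv/0/kh 92): {"bde":[{"cjz":38,"em":61,"ew":99,"hwd":94},{"aj":14,"cjf":78,"s":99,"ytg":38}],"kdr":{"ux":[58,14,43,74,69,61],"wq":[21,0,60,78,14],"xgv":[99,75,63]},"qv":[{"hwm":22,"kh":92,"p":82,"yd":79},{"hx":23,"te":12},{"ad":32,"n":63,"o":13},[1,5,21]]}
After op 3 (add /qv/0/e 97): {"bde":[{"cjz":38,"em":61,"ew":99,"hwd":94},{"aj":14,"cjf":78,"s":99,"ytg":38}],"kdr":{"ux":[58,14,43,74,69,61],"wq":[21,0,60,78,14],"xgv":[99,75,63]},"qv":[{"e":97,"hwm":22,"kh":92,"p":82,"yd":79},{"hx":23,"te":12},{"ad":32,"n":63,"o":13},[1,5,21]]}
After op 4 (replace /bde/0/em 42): {"bde":[{"cjz":38,"em":42,"ew":99,"hwd":94},{"aj":14,"cjf":78,"s":99,"ytg":38}],"kdr":{"ux":[58,14,43,74,69,61],"wq":[21,0,60,78,14],"xgv":[99,75,63]},"qv":[{"e":97,"hwm":22,"kh":92,"p":82,"yd":79},{"hx":23,"te":12},{"ad":32,"n":63,"o":13},[1,5,21]]}
After op 5 (add /kdr/wq/3 75): {"bde":[{"cjz":38,"em":42,"ew":99,"hwd":94},{"aj":14,"cjf":78,"s":99,"ytg":38}],"kdr":{"ux":[58,14,43,74,69,61],"wq":[21,0,60,75,78,14],"xgv":[99,75,63]},"qv":[{"e":97,"hwm":22,"kh":92,"p":82,"yd":79},{"hx":23,"te":12},{"ad":32,"n":63,"o":13},[1,5,21]]}
After op 6 (remove /qv/1/te): {"bde":[{"cjz":38,"em":42,"ew":99,"hwd":94},{"aj":14,"cjf":78,"s":99,"ytg":38}],"kdr":{"ux":[58,14,43,74,69,61],"wq":[21,0,60,75,78,14],"xgv":[99,75,63]},"qv":[{"e":97,"hwm":22,"kh":92,"p":82,"yd":79},{"hx":23},{"ad":32,"n":63,"o":13},[1,5,21]]}
After op 7 (replace /bde/1/cjf 55): {"bde":[{"cjz":38,"em":42,"ew":99,"hwd":94},{"aj":14,"cjf":55,"s":99,"ytg":38}],"kdr":{"ux":[58,14,43,74,69,61],"wq":[21,0,60,75,78,14],"xgv":[99,75,63]},"qv":[{"e":97,"hwm":22,"kh":92,"p":82,"yd":79},{"hx":23},{"ad":32,"n":63,"o":13},[1,5,21]]}
After op 8 (replace /kdr/ux/3 51): {"bde":[{"cjz":38,"em":42,"ew":99,"hwd":94},{"aj":14,"cjf":55,"s":99,"ytg":38}],"kdr":{"ux":[58,14,43,51,69,61],"wq":[21,0,60,75,78,14],"xgv":[99,75,63]},"qv":[{"e":97,"hwm":22,"kh":92,"p":82,"yd":79},{"hx":23},{"ad":32,"n":63,"o":13},[1,5,21]]}
After op 9 (replace /kdr/ux/0 71): {"bde":[{"cjz":38,"em":42,"ew":99,"hwd":94},{"aj":14,"cjf":55,"s":99,"ytg":38}],"kdr":{"ux":[71,14,43,51,69,61],"wq":[21,0,60,75,78,14],"xgv":[99,75,63]},"qv":[{"e":97,"hwm":22,"kh":92,"p":82,"yd":79},{"hx":23},{"ad":32,"n":63,"o":13},[1,5,21]]}
After op 10 (remove /kdr): {"bde":[{"cjz":38,"em":42,"ew":99,"hwd":94},{"aj":14,"cjf":55,"s":99,"ytg":38}],"qv":[{"e":97,"hwm":22,"kh":92,"p":82,"yd":79},{"hx":23},{"ad":32,"n":63,"o":13},[1,5,21]]}
After op 11 (remove /qv/3/0): {"bde":[{"cjz":38,"em":42,"ew":99,"hwd":94},{"aj":14,"cjf":55,"s":99,"ytg":38}],"qv":[{"e":97,"hwm":22,"kh":92,"p":82,"yd":79},{"hx":23},{"ad":32,"n":63,"o":13},[5,21]]}
After op 12 (add /bde/0/yfz 68): {"bde":[{"cjz":38,"em":42,"ew":99,"hwd":94,"yfz":68},{"aj":14,"cjf":55,"s":99,"ytg":38}],"qv":[{"e":97,"hwm":22,"kh":92,"p":82,"yd":79},{"hx":23},{"ad":32,"n":63,"o":13},[5,21]]}
After op 13 (add /bde/0 14): {"bde":[14,{"cjz":38,"em":42,"ew":99,"hwd":94,"yfz":68},{"aj":14,"cjf":55,"s":99,"ytg":38}],"qv":[{"e":97,"hwm":22,"kh":92,"p":82,"yd":79},{"hx":23},{"ad":32,"n":63,"o":13},[5,21]]}
After op 14 (add /bde/2 93): {"bde":[14,{"cjz":38,"em":42,"ew":99,"hwd":94,"yfz":68},93,{"aj":14,"cjf":55,"s":99,"ytg":38}],"qv":[{"e":97,"hwm":22,"kh":92,"p":82,"yd":79},{"hx":23},{"ad":32,"n":63,"o":13},[5,21]]}
After op 15 (replace /qv/2 31): {"bde":[14,{"cjz":38,"em":42,"ew":99,"hwd":94,"yfz":68},93,{"aj":14,"cjf":55,"s":99,"ytg":38}],"qv":[{"e":97,"hwm":22,"kh":92,"p":82,"yd":79},{"hx":23},31,[5,21]]}
After op 16 (add /bde/2 70): {"bde":[14,{"cjz":38,"em":42,"ew":99,"hwd":94,"yfz":68},70,93,{"aj":14,"cjf":55,"s":99,"ytg":38}],"qv":[{"e":97,"hwm":22,"kh":92,"p":82,"yd":79},{"hx":23},31,[5,21]]}
After op 17 (replace /bde 62): {"bde":62,"qv":[{"e":97,"hwm":22,"kh":92,"p":82,"yd":79},{"hx":23},31,[5,21]]}
After op 18 (replace /qv/0 63): {"bde":62,"qv":[63,{"hx":23},31,[5,21]]}
Size at path /qv/3: 2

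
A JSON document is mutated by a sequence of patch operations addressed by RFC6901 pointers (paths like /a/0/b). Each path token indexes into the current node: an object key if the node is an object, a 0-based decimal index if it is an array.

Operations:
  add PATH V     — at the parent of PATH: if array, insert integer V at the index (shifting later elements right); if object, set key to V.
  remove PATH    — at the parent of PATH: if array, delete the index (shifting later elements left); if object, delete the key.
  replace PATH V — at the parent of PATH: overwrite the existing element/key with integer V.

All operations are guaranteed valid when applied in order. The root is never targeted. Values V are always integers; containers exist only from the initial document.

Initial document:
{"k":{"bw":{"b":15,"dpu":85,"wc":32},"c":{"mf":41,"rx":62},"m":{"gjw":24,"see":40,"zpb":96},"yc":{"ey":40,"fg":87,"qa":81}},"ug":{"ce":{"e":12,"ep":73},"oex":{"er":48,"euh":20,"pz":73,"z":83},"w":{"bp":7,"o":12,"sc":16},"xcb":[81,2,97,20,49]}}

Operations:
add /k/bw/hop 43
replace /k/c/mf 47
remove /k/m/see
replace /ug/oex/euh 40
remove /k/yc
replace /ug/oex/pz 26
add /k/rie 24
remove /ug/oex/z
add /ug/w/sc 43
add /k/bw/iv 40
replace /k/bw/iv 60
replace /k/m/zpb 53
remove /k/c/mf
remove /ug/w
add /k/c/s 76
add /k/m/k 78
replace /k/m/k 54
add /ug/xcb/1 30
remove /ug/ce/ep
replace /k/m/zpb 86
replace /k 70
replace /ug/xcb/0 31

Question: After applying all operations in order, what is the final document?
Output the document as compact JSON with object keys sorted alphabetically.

Answer: {"k":70,"ug":{"ce":{"e":12},"oex":{"er":48,"euh":40,"pz":26},"xcb":[31,30,2,97,20,49]}}

Derivation:
After op 1 (add /k/bw/hop 43): {"k":{"bw":{"b":15,"dpu":85,"hop":43,"wc":32},"c":{"mf":41,"rx":62},"m":{"gjw":24,"see":40,"zpb":96},"yc":{"ey":40,"fg":87,"qa":81}},"ug":{"ce":{"e":12,"ep":73},"oex":{"er":48,"euh":20,"pz":73,"z":83},"w":{"bp":7,"o":12,"sc":16},"xcb":[81,2,97,20,49]}}
After op 2 (replace /k/c/mf 47): {"k":{"bw":{"b":15,"dpu":85,"hop":43,"wc":32},"c":{"mf":47,"rx":62},"m":{"gjw":24,"see":40,"zpb":96},"yc":{"ey":40,"fg":87,"qa":81}},"ug":{"ce":{"e":12,"ep":73},"oex":{"er":48,"euh":20,"pz":73,"z":83},"w":{"bp":7,"o":12,"sc":16},"xcb":[81,2,97,20,49]}}
After op 3 (remove /k/m/see): {"k":{"bw":{"b":15,"dpu":85,"hop":43,"wc":32},"c":{"mf":47,"rx":62},"m":{"gjw":24,"zpb":96},"yc":{"ey":40,"fg":87,"qa":81}},"ug":{"ce":{"e":12,"ep":73},"oex":{"er":48,"euh":20,"pz":73,"z":83},"w":{"bp":7,"o":12,"sc":16},"xcb":[81,2,97,20,49]}}
After op 4 (replace /ug/oex/euh 40): {"k":{"bw":{"b":15,"dpu":85,"hop":43,"wc":32},"c":{"mf":47,"rx":62},"m":{"gjw":24,"zpb":96},"yc":{"ey":40,"fg":87,"qa":81}},"ug":{"ce":{"e":12,"ep":73},"oex":{"er":48,"euh":40,"pz":73,"z":83},"w":{"bp":7,"o":12,"sc":16},"xcb":[81,2,97,20,49]}}
After op 5 (remove /k/yc): {"k":{"bw":{"b":15,"dpu":85,"hop":43,"wc":32},"c":{"mf":47,"rx":62},"m":{"gjw":24,"zpb":96}},"ug":{"ce":{"e":12,"ep":73},"oex":{"er":48,"euh":40,"pz":73,"z":83},"w":{"bp":7,"o":12,"sc":16},"xcb":[81,2,97,20,49]}}
After op 6 (replace /ug/oex/pz 26): {"k":{"bw":{"b":15,"dpu":85,"hop":43,"wc":32},"c":{"mf":47,"rx":62},"m":{"gjw":24,"zpb":96}},"ug":{"ce":{"e":12,"ep":73},"oex":{"er":48,"euh":40,"pz":26,"z":83},"w":{"bp":7,"o":12,"sc":16},"xcb":[81,2,97,20,49]}}
After op 7 (add /k/rie 24): {"k":{"bw":{"b":15,"dpu":85,"hop":43,"wc":32},"c":{"mf":47,"rx":62},"m":{"gjw":24,"zpb":96},"rie":24},"ug":{"ce":{"e":12,"ep":73},"oex":{"er":48,"euh":40,"pz":26,"z":83},"w":{"bp":7,"o":12,"sc":16},"xcb":[81,2,97,20,49]}}
After op 8 (remove /ug/oex/z): {"k":{"bw":{"b":15,"dpu":85,"hop":43,"wc":32},"c":{"mf":47,"rx":62},"m":{"gjw":24,"zpb":96},"rie":24},"ug":{"ce":{"e":12,"ep":73},"oex":{"er":48,"euh":40,"pz":26},"w":{"bp":7,"o":12,"sc":16},"xcb":[81,2,97,20,49]}}
After op 9 (add /ug/w/sc 43): {"k":{"bw":{"b":15,"dpu":85,"hop":43,"wc":32},"c":{"mf":47,"rx":62},"m":{"gjw":24,"zpb":96},"rie":24},"ug":{"ce":{"e":12,"ep":73},"oex":{"er":48,"euh":40,"pz":26},"w":{"bp":7,"o":12,"sc":43},"xcb":[81,2,97,20,49]}}
After op 10 (add /k/bw/iv 40): {"k":{"bw":{"b":15,"dpu":85,"hop":43,"iv":40,"wc":32},"c":{"mf":47,"rx":62},"m":{"gjw":24,"zpb":96},"rie":24},"ug":{"ce":{"e":12,"ep":73},"oex":{"er":48,"euh":40,"pz":26},"w":{"bp":7,"o":12,"sc":43},"xcb":[81,2,97,20,49]}}
After op 11 (replace /k/bw/iv 60): {"k":{"bw":{"b":15,"dpu":85,"hop":43,"iv":60,"wc":32},"c":{"mf":47,"rx":62},"m":{"gjw":24,"zpb":96},"rie":24},"ug":{"ce":{"e":12,"ep":73},"oex":{"er":48,"euh":40,"pz":26},"w":{"bp":7,"o":12,"sc":43},"xcb":[81,2,97,20,49]}}
After op 12 (replace /k/m/zpb 53): {"k":{"bw":{"b":15,"dpu":85,"hop":43,"iv":60,"wc":32},"c":{"mf":47,"rx":62},"m":{"gjw":24,"zpb":53},"rie":24},"ug":{"ce":{"e":12,"ep":73},"oex":{"er":48,"euh":40,"pz":26},"w":{"bp":7,"o":12,"sc":43},"xcb":[81,2,97,20,49]}}
After op 13 (remove /k/c/mf): {"k":{"bw":{"b":15,"dpu":85,"hop":43,"iv":60,"wc":32},"c":{"rx":62},"m":{"gjw":24,"zpb":53},"rie":24},"ug":{"ce":{"e":12,"ep":73},"oex":{"er":48,"euh":40,"pz":26},"w":{"bp":7,"o":12,"sc":43},"xcb":[81,2,97,20,49]}}
After op 14 (remove /ug/w): {"k":{"bw":{"b":15,"dpu":85,"hop":43,"iv":60,"wc":32},"c":{"rx":62},"m":{"gjw":24,"zpb":53},"rie":24},"ug":{"ce":{"e":12,"ep":73},"oex":{"er":48,"euh":40,"pz":26},"xcb":[81,2,97,20,49]}}
After op 15 (add /k/c/s 76): {"k":{"bw":{"b":15,"dpu":85,"hop":43,"iv":60,"wc":32},"c":{"rx":62,"s":76},"m":{"gjw":24,"zpb":53},"rie":24},"ug":{"ce":{"e":12,"ep":73},"oex":{"er":48,"euh":40,"pz":26},"xcb":[81,2,97,20,49]}}
After op 16 (add /k/m/k 78): {"k":{"bw":{"b":15,"dpu":85,"hop":43,"iv":60,"wc":32},"c":{"rx":62,"s":76},"m":{"gjw":24,"k":78,"zpb":53},"rie":24},"ug":{"ce":{"e":12,"ep":73},"oex":{"er":48,"euh":40,"pz":26},"xcb":[81,2,97,20,49]}}
After op 17 (replace /k/m/k 54): {"k":{"bw":{"b":15,"dpu":85,"hop":43,"iv":60,"wc":32},"c":{"rx":62,"s":76},"m":{"gjw":24,"k":54,"zpb":53},"rie":24},"ug":{"ce":{"e":12,"ep":73},"oex":{"er":48,"euh":40,"pz":26},"xcb":[81,2,97,20,49]}}
After op 18 (add /ug/xcb/1 30): {"k":{"bw":{"b":15,"dpu":85,"hop":43,"iv":60,"wc":32},"c":{"rx":62,"s":76},"m":{"gjw":24,"k":54,"zpb":53},"rie":24},"ug":{"ce":{"e":12,"ep":73},"oex":{"er":48,"euh":40,"pz":26},"xcb":[81,30,2,97,20,49]}}
After op 19 (remove /ug/ce/ep): {"k":{"bw":{"b":15,"dpu":85,"hop":43,"iv":60,"wc":32},"c":{"rx":62,"s":76},"m":{"gjw":24,"k":54,"zpb":53},"rie":24},"ug":{"ce":{"e":12},"oex":{"er":48,"euh":40,"pz":26},"xcb":[81,30,2,97,20,49]}}
After op 20 (replace /k/m/zpb 86): {"k":{"bw":{"b":15,"dpu":85,"hop":43,"iv":60,"wc":32},"c":{"rx":62,"s":76},"m":{"gjw":24,"k":54,"zpb":86},"rie":24},"ug":{"ce":{"e":12},"oex":{"er":48,"euh":40,"pz":26},"xcb":[81,30,2,97,20,49]}}
After op 21 (replace /k 70): {"k":70,"ug":{"ce":{"e":12},"oex":{"er":48,"euh":40,"pz":26},"xcb":[81,30,2,97,20,49]}}
After op 22 (replace /ug/xcb/0 31): {"k":70,"ug":{"ce":{"e":12},"oex":{"er":48,"euh":40,"pz":26},"xcb":[31,30,2,97,20,49]}}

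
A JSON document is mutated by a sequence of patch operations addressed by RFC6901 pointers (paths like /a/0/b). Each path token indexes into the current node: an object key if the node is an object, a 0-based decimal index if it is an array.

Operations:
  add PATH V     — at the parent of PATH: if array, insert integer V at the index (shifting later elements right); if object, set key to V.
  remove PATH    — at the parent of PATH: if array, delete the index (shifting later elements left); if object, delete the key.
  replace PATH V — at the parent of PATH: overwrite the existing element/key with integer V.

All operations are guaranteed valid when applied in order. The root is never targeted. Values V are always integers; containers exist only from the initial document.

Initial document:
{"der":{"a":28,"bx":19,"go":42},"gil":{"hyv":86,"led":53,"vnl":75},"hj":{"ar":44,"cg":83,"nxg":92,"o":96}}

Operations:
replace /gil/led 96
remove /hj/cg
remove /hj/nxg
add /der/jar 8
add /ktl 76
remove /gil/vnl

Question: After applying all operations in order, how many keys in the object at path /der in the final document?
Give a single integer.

After op 1 (replace /gil/led 96): {"der":{"a":28,"bx":19,"go":42},"gil":{"hyv":86,"led":96,"vnl":75},"hj":{"ar":44,"cg":83,"nxg":92,"o":96}}
After op 2 (remove /hj/cg): {"der":{"a":28,"bx":19,"go":42},"gil":{"hyv":86,"led":96,"vnl":75},"hj":{"ar":44,"nxg":92,"o":96}}
After op 3 (remove /hj/nxg): {"der":{"a":28,"bx":19,"go":42},"gil":{"hyv":86,"led":96,"vnl":75},"hj":{"ar":44,"o":96}}
After op 4 (add /der/jar 8): {"der":{"a":28,"bx":19,"go":42,"jar":8},"gil":{"hyv":86,"led":96,"vnl":75},"hj":{"ar":44,"o":96}}
After op 5 (add /ktl 76): {"der":{"a":28,"bx":19,"go":42,"jar":8},"gil":{"hyv":86,"led":96,"vnl":75},"hj":{"ar":44,"o":96},"ktl":76}
After op 6 (remove /gil/vnl): {"der":{"a":28,"bx":19,"go":42,"jar":8},"gil":{"hyv":86,"led":96},"hj":{"ar":44,"o":96},"ktl":76}
Size at path /der: 4

Answer: 4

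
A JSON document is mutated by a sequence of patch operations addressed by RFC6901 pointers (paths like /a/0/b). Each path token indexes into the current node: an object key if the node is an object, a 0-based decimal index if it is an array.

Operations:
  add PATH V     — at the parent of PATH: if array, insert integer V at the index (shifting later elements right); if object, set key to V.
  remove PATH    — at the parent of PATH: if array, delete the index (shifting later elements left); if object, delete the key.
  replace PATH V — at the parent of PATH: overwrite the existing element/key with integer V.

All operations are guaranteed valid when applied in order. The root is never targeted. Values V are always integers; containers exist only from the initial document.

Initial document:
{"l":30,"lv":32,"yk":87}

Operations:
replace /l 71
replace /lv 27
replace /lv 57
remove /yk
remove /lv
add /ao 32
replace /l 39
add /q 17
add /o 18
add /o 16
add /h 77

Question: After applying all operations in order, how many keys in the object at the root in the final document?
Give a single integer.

After op 1 (replace /l 71): {"l":71,"lv":32,"yk":87}
After op 2 (replace /lv 27): {"l":71,"lv":27,"yk":87}
After op 3 (replace /lv 57): {"l":71,"lv":57,"yk":87}
After op 4 (remove /yk): {"l":71,"lv":57}
After op 5 (remove /lv): {"l":71}
After op 6 (add /ao 32): {"ao":32,"l":71}
After op 7 (replace /l 39): {"ao":32,"l":39}
After op 8 (add /q 17): {"ao":32,"l":39,"q":17}
After op 9 (add /o 18): {"ao":32,"l":39,"o":18,"q":17}
After op 10 (add /o 16): {"ao":32,"l":39,"o":16,"q":17}
After op 11 (add /h 77): {"ao":32,"h":77,"l":39,"o":16,"q":17}
Size at the root: 5

Answer: 5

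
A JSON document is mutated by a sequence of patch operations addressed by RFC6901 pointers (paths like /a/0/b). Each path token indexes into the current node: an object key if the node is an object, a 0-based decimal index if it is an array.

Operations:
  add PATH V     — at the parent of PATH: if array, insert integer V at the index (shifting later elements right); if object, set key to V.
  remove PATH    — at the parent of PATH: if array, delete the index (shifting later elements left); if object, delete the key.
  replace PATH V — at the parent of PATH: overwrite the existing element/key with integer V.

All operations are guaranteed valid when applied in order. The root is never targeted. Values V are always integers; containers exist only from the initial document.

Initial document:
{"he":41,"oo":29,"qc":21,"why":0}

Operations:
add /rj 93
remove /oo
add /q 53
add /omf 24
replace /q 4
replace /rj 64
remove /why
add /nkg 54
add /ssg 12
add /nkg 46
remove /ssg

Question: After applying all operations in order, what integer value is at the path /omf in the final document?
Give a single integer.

After op 1 (add /rj 93): {"he":41,"oo":29,"qc":21,"rj":93,"why":0}
After op 2 (remove /oo): {"he":41,"qc":21,"rj":93,"why":0}
After op 3 (add /q 53): {"he":41,"q":53,"qc":21,"rj":93,"why":0}
After op 4 (add /omf 24): {"he":41,"omf":24,"q":53,"qc":21,"rj":93,"why":0}
After op 5 (replace /q 4): {"he":41,"omf":24,"q":4,"qc":21,"rj":93,"why":0}
After op 6 (replace /rj 64): {"he":41,"omf":24,"q":4,"qc":21,"rj":64,"why":0}
After op 7 (remove /why): {"he":41,"omf":24,"q":4,"qc":21,"rj":64}
After op 8 (add /nkg 54): {"he":41,"nkg":54,"omf":24,"q":4,"qc":21,"rj":64}
After op 9 (add /ssg 12): {"he":41,"nkg":54,"omf":24,"q":4,"qc":21,"rj":64,"ssg":12}
After op 10 (add /nkg 46): {"he":41,"nkg":46,"omf":24,"q":4,"qc":21,"rj":64,"ssg":12}
After op 11 (remove /ssg): {"he":41,"nkg":46,"omf":24,"q":4,"qc":21,"rj":64}
Value at /omf: 24

Answer: 24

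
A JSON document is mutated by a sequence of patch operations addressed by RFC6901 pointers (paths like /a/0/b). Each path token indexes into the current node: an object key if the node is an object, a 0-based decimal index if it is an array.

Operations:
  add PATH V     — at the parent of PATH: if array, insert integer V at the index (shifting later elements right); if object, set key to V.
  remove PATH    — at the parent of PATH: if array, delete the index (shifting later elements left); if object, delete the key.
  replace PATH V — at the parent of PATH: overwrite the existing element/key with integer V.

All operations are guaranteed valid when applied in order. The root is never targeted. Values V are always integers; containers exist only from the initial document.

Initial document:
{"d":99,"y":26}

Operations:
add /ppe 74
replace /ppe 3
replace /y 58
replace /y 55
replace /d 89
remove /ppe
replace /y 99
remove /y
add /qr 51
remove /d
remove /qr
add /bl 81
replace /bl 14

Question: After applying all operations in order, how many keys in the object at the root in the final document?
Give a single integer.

After op 1 (add /ppe 74): {"d":99,"ppe":74,"y":26}
After op 2 (replace /ppe 3): {"d":99,"ppe":3,"y":26}
After op 3 (replace /y 58): {"d":99,"ppe":3,"y":58}
After op 4 (replace /y 55): {"d":99,"ppe":3,"y":55}
After op 5 (replace /d 89): {"d":89,"ppe":3,"y":55}
After op 6 (remove /ppe): {"d":89,"y":55}
After op 7 (replace /y 99): {"d":89,"y":99}
After op 8 (remove /y): {"d":89}
After op 9 (add /qr 51): {"d":89,"qr":51}
After op 10 (remove /d): {"qr":51}
After op 11 (remove /qr): {}
After op 12 (add /bl 81): {"bl":81}
After op 13 (replace /bl 14): {"bl":14}
Size at the root: 1

Answer: 1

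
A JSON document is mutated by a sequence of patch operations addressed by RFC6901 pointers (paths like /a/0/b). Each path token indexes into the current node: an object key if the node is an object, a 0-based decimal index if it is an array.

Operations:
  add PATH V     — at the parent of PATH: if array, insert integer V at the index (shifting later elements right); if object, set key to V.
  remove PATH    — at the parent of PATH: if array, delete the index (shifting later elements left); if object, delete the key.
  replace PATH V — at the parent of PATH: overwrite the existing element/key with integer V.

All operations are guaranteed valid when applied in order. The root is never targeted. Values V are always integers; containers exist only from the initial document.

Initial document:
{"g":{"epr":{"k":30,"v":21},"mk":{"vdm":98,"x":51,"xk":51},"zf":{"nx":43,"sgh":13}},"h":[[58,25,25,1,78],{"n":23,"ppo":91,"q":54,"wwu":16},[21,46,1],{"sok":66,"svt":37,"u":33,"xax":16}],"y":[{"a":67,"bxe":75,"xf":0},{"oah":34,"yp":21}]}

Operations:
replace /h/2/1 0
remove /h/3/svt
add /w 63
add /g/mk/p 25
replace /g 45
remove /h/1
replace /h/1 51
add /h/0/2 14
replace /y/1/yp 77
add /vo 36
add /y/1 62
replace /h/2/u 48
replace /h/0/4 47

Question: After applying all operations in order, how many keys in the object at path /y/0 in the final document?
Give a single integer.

Answer: 3

Derivation:
After op 1 (replace /h/2/1 0): {"g":{"epr":{"k":30,"v":21},"mk":{"vdm":98,"x":51,"xk":51},"zf":{"nx":43,"sgh":13}},"h":[[58,25,25,1,78],{"n":23,"ppo":91,"q":54,"wwu":16},[21,0,1],{"sok":66,"svt":37,"u":33,"xax":16}],"y":[{"a":67,"bxe":75,"xf":0},{"oah":34,"yp":21}]}
After op 2 (remove /h/3/svt): {"g":{"epr":{"k":30,"v":21},"mk":{"vdm":98,"x":51,"xk":51},"zf":{"nx":43,"sgh":13}},"h":[[58,25,25,1,78],{"n":23,"ppo":91,"q":54,"wwu":16},[21,0,1],{"sok":66,"u":33,"xax":16}],"y":[{"a":67,"bxe":75,"xf":0},{"oah":34,"yp":21}]}
After op 3 (add /w 63): {"g":{"epr":{"k":30,"v":21},"mk":{"vdm":98,"x":51,"xk":51},"zf":{"nx":43,"sgh":13}},"h":[[58,25,25,1,78],{"n":23,"ppo":91,"q":54,"wwu":16},[21,0,1],{"sok":66,"u":33,"xax":16}],"w":63,"y":[{"a":67,"bxe":75,"xf":0},{"oah":34,"yp":21}]}
After op 4 (add /g/mk/p 25): {"g":{"epr":{"k":30,"v":21},"mk":{"p":25,"vdm":98,"x":51,"xk":51},"zf":{"nx":43,"sgh":13}},"h":[[58,25,25,1,78],{"n":23,"ppo":91,"q":54,"wwu":16},[21,0,1],{"sok":66,"u":33,"xax":16}],"w":63,"y":[{"a":67,"bxe":75,"xf":0},{"oah":34,"yp":21}]}
After op 5 (replace /g 45): {"g":45,"h":[[58,25,25,1,78],{"n":23,"ppo":91,"q":54,"wwu":16},[21,0,1],{"sok":66,"u":33,"xax":16}],"w":63,"y":[{"a":67,"bxe":75,"xf":0},{"oah":34,"yp":21}]}
After op 6 (remove /h/1): {"g":45,"h":[[58,25,25,1,78],[21,0,1],{"sok":66,"u":33,"xax":16}],"w":63,"y":[{"a":67,"bxe":75,"xf":0},{"oah":34,"yp":21}]}
After op 7 (replace /h/1 51): {"g":45,"h":[[58,25,25,1,78],51,{"sok":66,"u":33,"xax":16}],"w":63,"y":[{"a":67,"bxe":75,"xf":0},{"oah":34,"yp":21}]}
After op 8 (add /h/0/2 14): {"g":45,"h":[[58,25,14,25,1,78],51,{"sok":66,"u":33,"xax":16}],"w":63,"y":[{"a":67,"bxe":75,"xf":0},{"oah":34,"yp":21}]}
After op 9 (replace /y/1/yp 77): {"g":45,"h":[[58,25,14,25,1,78],51,{"sok":66,"u":33,"xax":16}],"w":63,"y":[{"a":67,"bxe":75,"xf":0},{"oah":34,"yp":77}]}
After op 10 (add /vo 36): {"g":45,"h":[[58,25,14,25,1,78],51,{"sok":66,"u":33,"xax":16}],"vo":36,"w":63,"y":[{"a":67,"bxe":75,"xf":0},{"oah":34,"yp":77}]}
After op 11 (add /y/1 62): {"g":45,"h":[[58,25,14,25,1,78],51,{"sok":66,"u":33,"xax":16}],"vo":36,"w":63,"y":[{"a":67,"bxe":75,"xf":0},62,{"oah":34,"yp":77}]}
After op 12 (replace /h/2/u 48): {"g":45,"h":[[58,25,14,25,1,78],51,{"sok":66,"u":48,"xax":16}],"vo":36,"w":63,"y":[{"a":67,"bxe":75,"xf":0},62,{"oah":34,"yp":77}]}
After op 13 (replace /h/0/4 47): {"g":45,"h":[[58,25,14,25,47,78],51,{"sok":66,"u":48,"xax":16}],"vo":36,"w":63,"y":[{"a":67,"bxe":75,"xf":0},62,{"oah":34,"yp":77}]}
Size at path /y/0: 3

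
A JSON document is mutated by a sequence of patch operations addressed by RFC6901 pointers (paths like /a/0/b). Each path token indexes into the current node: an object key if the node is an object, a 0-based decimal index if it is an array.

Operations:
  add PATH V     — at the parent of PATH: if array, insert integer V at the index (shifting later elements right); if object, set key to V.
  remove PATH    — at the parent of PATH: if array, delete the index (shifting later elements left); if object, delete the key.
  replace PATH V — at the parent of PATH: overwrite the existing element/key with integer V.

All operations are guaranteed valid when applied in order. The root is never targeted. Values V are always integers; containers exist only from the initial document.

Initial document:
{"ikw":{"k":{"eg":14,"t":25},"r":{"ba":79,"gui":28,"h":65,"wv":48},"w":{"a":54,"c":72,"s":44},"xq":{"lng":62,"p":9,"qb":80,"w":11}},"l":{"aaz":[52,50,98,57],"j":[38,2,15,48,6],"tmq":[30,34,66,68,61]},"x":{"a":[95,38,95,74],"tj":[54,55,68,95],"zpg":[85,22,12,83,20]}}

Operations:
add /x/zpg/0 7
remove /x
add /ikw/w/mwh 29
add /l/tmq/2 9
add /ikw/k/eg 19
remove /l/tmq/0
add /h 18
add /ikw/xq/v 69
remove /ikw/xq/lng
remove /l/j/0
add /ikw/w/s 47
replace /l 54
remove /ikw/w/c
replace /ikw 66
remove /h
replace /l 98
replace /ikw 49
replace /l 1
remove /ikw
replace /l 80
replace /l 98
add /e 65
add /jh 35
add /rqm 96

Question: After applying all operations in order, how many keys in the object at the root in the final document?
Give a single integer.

After op 1 (add /x/zpg/0 7): {"ikw":{"k":{"eg":14,"t":25},"r":{"ba":79,"gui":28,"h":65,"wv":48},"w":{"a":54,"c":72,"s":44},"xq":{"lng":62,"p":9,"qb":80,"w":11}},"l":{"aaz":[52,50,98,57],"j":[38,2,15,48,6],"tmq":[30,34,66,68,61]},"x":{"a":[95,38,95,74],"tj":[54,55,68,95],"zpg":[7,85,22,12,83,20]}}
After op 2 (remove /x): {"ikw":{"k":{"eg":14,"t":25},"r":{"ba":79,"gui":28,"h":65,"wv":48},"w":{"a":54,"c":72,"s":44},"xq":{"lng":62,"p":9,"qb":80,"w":11}},"l":{"aaz":[52,50,98,57],"j":[38,2,15,48,6],"tmq":[30,34,66,68,61]}}
After op 3 (add /ikw/w/mwh 29): {"ikw":{"k":{"eg":14,"t":25},"r":{"ba":79,"gui":28,"h":65,"wv":48},"w":{"a":54,"c":72,"mwh":29,"s":44},"xq":{"lng":62,"p":9,"qb":80,"w":11}},"l":{"aaz":[52,50,98,57],"j":[38,2,15,48,6],"tmq":[30,34,66,68,61]}}
After op 4 (add /l/tmq/2 9): {"ikw":{"k":{"eg":14,"t":25},"r":{"ba":79,"gui":28,"h":65,"wv":48},"w":{"a":54,"c":72,"mwh":29,"s":44},"xq":{"lng":62,"p":9,"qb":80,"w":11}},"l":{"aaz":[52,50,98,57],"j":[38,2,15,48,6],"tmq":[30,34,9,66,68,61]}}
After op 5 (add /ikw/k/eg 19): {"ikw":{"k":{"eg":19,"t":25},"r":{"ba":79,"gui":28,"h":65,"wv":48},"w":{"a":54,"c":72,"mwh":29,"s":44},"xq":{"lng":62,"p":9,"qb":80,"w":11}},"l":{"aaz":[52,50,98,57],"j":[38,2,15,48,6],"tmq":[30,34,9,66,68,61]}}
After op 6 (remove /l/tmq/0): {"ikw":{"k":{"eg":19,"t":25},"r":{"ba":79,"gui":28,"h":65,"wv":48},"w":{"a":54,"c":72,"mwh":29,"s":44},"xq":{"lng":62,"p":9,"qb":80,"w":11}},"l":{"aaz":[52,50,98,57],"j":[38,2,15,48,6],"tmq":[34,9,66,68,61]}}
After op 7 (add /h 18): {"h":18,"ikw":{"k":{"eg":19,"t":25},"r":{"ba":79,"gui":28,"h":65,"wv":48},"w":{"a":54,"c":72,"mwh":29,"s":44},"xq":{"lng":62,"p":9,"qb":80,"w":11}},"l":{"aaz":[52,50,98,57],"j":[38,2,15,48,6],"tmq":[34,9,66,68,61]}}
After op 8 (add /ikw/xq/v 69): {"h":18,"ikw":{"k":{"eg":19,"t":25},"r":{"ba":79,"gui":28,"h":65,"wv":48},"w":{"a":54,"c":72,"mwh":29,"s":44},"xq":{"lng":62,"p":9,"qb":80,"v":69,"w":11}},"l":{"aaz":[52,50,98,57],"j":[38,2,15,48,6],"tmq":[34,9,66,68,61]}}
After op 9 (remove /ikw/xq/lng): {"h":18,"ikw":{"k":{"eg":19,"t":25},"r":{"ba":79,"gui":28,"h":65,"wv":48},"w":{"a":54,"c":72,"mwh":29,"s":44},"xq":{"p":9,"qb":80,"v":69,"w":11}},"l":{"aaz":[52,50,98,57],"j":[38,2,15,48,6],"tmq":[34,9,66,68,61]}}
After op 10 (remove /l/j/0): {"h":18,"ikw":{"k":{"eg":19,"t":25},"r":{"ba":79,"gui":28,"h":65,"wv":48},"w":{"a":54,"c":72,"mwh":29,"s":44},"xq":{"p":9,"qb":80,"v":69,"w":11}},"l":{"aaz":[52,50,98,57],"j":[2,15,48,6],"tmq":[34,9,66,68,61]}}
After op 11 (add /ikw/w/s 47): {"h":18,"ikw":{"k":{"eg":19,"t":25},"r":{"ba":79,"gui":28,"h":65,"wv":48},"w":{"a":54,"c":72,"mwh":29,"s":47},"xq":{"p":9,"qb":80,"v":69,"w":11}},"l":{"aaz":[52,50,98,57],"j":[2,15,48,6],"tmq":[34,9,66,68,61]}}
After op 12 (replace /l 54): {"h":18,"ikw":{"k":{"eg":19,"t":25},"r":{"ba":79,"gui":28,"h":65,"wv":48},"w":{"a":54,"c":72,"mwh":29,"s":47},"xq":{"p":9,"qb":80,"v":69,"w":11}},"l":54}
After op 13 (remove /ikw/w/c): {"h":18,"ikw":{"k":{"eg":19,"t":25},"r":{"ba":79,"gui":28,"h":65,"wv":48},"w":{"a":54,"mwh":29,"s":47},"xq":{"p":9,"qb":80,"v":69,"w":11}},"l":54}
After op 14 (replace /ikw 66): {"h":18,"ikw":66,"l":54}
After op 15 (remove /h): {"ikw":66,"l":54}
After op 16 (replace /l 98): {"ikw":66,"l":98}
After op 17 (replace /ikw 49): {"ikw":49,"l":98}
After op 18 (replace /l 1): {"ikw":49,"l":1}
After op 19 (remove /ikw): {"l":1}
After op 20 (replace /l 80): {"l":80}
After op 21 (replace /l 98): {"l":98}
After op 22 (add /e 65): {"e":65,"l":98}
After op 23 (add /jh 35): {"e":65,"jh":35,"l":98}
After op 24 (add /rqm 96): {"e":65,"jh":35,"l":98,"rqm":96}
Size at the root: 4

Answer: 4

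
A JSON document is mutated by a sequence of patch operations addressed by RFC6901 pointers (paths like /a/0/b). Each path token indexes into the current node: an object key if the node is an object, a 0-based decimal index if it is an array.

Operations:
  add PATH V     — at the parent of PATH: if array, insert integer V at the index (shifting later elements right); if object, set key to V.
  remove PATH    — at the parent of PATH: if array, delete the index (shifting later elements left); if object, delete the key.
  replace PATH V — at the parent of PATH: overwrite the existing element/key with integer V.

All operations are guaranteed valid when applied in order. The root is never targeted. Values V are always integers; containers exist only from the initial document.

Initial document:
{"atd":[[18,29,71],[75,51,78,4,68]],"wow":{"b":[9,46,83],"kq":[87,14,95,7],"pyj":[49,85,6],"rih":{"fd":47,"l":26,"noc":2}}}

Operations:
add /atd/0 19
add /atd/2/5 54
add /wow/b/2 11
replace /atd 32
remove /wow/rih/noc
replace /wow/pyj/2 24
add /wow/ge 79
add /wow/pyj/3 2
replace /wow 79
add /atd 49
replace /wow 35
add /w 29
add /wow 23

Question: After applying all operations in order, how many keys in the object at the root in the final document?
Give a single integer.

Answer: 3

Derivation:
After op 1 (add /atd/0 19): {"atd":[19,[18,29,71],[75,51,78,4,68]],"wow":{"b":[9,46,83],"kq":[87,14,95,7],"pyj":[49,85,6],"rih":{"fd":47,"l":26,"noc":2}}}
After op 2 (add /atd/2/5 54): {"atd":[19,[18,29,71],[75,51,78,4,68,54]],"wow":{"b":[9,46,83],"kq":[87,14,95,7],"pyj":[49,85,6],"rih":{"fd":47,"l":26,"noc":2}}}
After op 3 (add /wow/b/2 11): {"atd":[19,[18,29,71],[75,51,78,4,68,54]],"wow":{"b":[9,46,11,83],"kq":[87,14,95,7],"pyj":[49,85,6],"rih":{"fd":47,"l":26,"noc":2}}}
After op 4 (replace /atd 32): {"atd":32,"wow":{"b":[9,46,11,83],"kq":[87,14,95,7],"pyj":[49,85,6],"rih":{"fd":47,"l":26,"noc":2}}}
After op 5 (remove /wow/rih/noc): {"atd":32,"wow":{"b":[9,46,11,83],"kq":[87,14,95,7],"pyj":[49,85,6],"rih":{"fd":47,"l":26}}}
After op 6 (replace /wow/pyj/2 24): {"atd":32,"wow":{"b":[9,46,11,83],"kq":[87,14,95,7],"pyj":[49,85,24],"rih":{"fd":47,"l":26}}}
After op 7 (add /wow/ge 79): {"atd":32,"wow":{"b":[9,46,11,83],"ge":79,"kq":[87,14,95,7],"pyj":[49,85,24],"rih":{"fd":47,"l":26}}}
After op 8 (add /wow/pyj/3 2): {"atd":32,"wow":{"b":[9,46,11,83],"ge":79,"kq":[87,14,95,7],"pyj":[49,85,24,2],"rih":{"fd":47,"l":26}}}
After op 9 (replace /wow 79): {"atd":32,"wow":79}
After op 10 (add /atd 49): {"atd":49,"wow":79}
After op 11 (replace /wow 35): {"atd":49,"wow":35}
After op 12 (add /w 29): {"atd":49,"w":29,"wow":35}
After op 13 (add /wow 23): {"atd":49,"w":29,"wow":23}
Size at the root: 3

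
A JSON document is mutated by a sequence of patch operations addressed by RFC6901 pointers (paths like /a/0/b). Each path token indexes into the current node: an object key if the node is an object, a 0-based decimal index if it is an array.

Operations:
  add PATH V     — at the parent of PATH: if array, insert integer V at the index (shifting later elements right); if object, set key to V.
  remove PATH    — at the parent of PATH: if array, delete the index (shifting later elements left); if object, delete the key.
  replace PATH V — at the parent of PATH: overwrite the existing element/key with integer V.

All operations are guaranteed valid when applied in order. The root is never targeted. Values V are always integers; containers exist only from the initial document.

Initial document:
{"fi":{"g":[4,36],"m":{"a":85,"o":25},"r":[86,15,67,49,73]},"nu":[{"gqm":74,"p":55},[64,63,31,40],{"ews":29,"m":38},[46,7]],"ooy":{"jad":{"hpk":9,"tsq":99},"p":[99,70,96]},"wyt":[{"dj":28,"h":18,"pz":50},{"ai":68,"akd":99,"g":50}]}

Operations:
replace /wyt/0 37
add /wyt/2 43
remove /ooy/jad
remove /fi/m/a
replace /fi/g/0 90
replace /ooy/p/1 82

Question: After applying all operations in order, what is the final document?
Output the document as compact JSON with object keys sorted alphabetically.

Answer: {"fi":{"g":[90,36],"m":{"o":25},"r":[86,15,67,49,73]},"nu":[{"gqm":74,"p":55},[64,63,31,40],{"ews":29,"m":38},[46,7]],"ooy":{"p":[99,82,96]},"wyt":[37,{"ai":68,"akd":99,"g":50},43]}

Derivation:
After op 1 (replace /wyt/0 37): {"fi":{"g":[4,36],"m":{"a":85,"o":25},"r":[86,15,67,49,73]},"nu":[{"gqm":74,"p":55},[64,63,31,40],{"ews":29,"m":38},[46,7]],"ooy":{"jad":{"hpk":9,"tsq":99},"p":[99,70,96]},"wyt":[37,{"ai":68,"akd":99,"g":50}]}
After op 2 (add /wyt/2 43): {"fi":{"g":[4,36],"m":{"a":85,"o":25},"r":[86,15,67,49,73]},"nu":[{"gqm":74,"p":55},[64,63,31,40],{"ews":29,"m":38},[46,7]],"ooy":{"jad":{"hpk":9,"tsq":99},"p":[99,70,96]},"wyt":[37,{"ai":68,"akd":99,"g":50},43]}
After op 3 (remove /ooy/jad): {"fi":{"g":[4,36],"m":{"a":85,"o":25},"r":[86,15,67,49,73]},"nu":[{"gqm":74,"p":55},[64,63,31,40],{"ews":29,"m":38},[46,7]],"ooy":{"p":[99,70,96]},"wyt":[37,{"ai":68,"akd":99,"g":50},43]}
After op 4 (remove /fi/m/a): {"fi":{"g":[4,36],"m":{"o":25},"r":[86,15,67,49,73]},"nu":[{"gqm":74,"p":55},[64,63,31,40],{"ews":29,"m":38},[46,7]],"ooy":{"p":[99,70,96]},"wyt":[37,{"ai":68,"akd":99,"g":50},43]}
After op 5 (replace /fi/g/0 90): {"fi":{"g":[90,36],"m":{"o":25},"r":[86,15,67,49,73]},"nu":[{"gqm":74,"p":55},[64,63,31,40],{"ews":29,"m":38},[46,7]],"ooy":{"p":[99,70,96]},"wyt":[37,{"ai":68,"akd":99,"g":50},43]}
After op 6 (replace /ooy/p/1 82): {"fi":{"g":[90,36],"m":{"o":25},"r":[86,15,67,49,73]},"nu":[{"gqm":74,"p":55},[64,63,31,40],{"ews":29,"m":38},[46,7]],"ooy":{"p":[99,82,96]},"wyt":[37,{"ai":68,"akd":99,"g":50},43]}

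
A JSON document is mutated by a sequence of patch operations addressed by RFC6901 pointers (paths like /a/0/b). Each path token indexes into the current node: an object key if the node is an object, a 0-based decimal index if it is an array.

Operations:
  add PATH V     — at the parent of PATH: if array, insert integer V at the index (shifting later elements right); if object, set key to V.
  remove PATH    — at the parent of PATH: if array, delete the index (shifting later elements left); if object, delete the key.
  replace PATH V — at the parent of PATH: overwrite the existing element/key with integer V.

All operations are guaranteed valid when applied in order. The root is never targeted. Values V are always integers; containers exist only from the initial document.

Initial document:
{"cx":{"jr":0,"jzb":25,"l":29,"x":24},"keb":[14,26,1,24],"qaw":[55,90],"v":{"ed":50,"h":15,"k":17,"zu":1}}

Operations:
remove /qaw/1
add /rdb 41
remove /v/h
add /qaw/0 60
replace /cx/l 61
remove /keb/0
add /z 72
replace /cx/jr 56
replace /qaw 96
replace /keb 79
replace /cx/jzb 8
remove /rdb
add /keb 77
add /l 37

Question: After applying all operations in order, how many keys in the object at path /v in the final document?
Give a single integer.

After op 1 (remove /qaw/1): {"cx":{"jr":0,"jzb":25,"l":29,"x":24},"keb":[14,26,1,24],"qaw":[55],"v":{"ed":50,"h":15,"k":17,"zu":1}}
After op 2 (add /rdb 41): {"cx":{"jr":0,"jzb":25,"l":29,"x":24},"keb":[14,26,1,24],"qaw":[55],"rdb":41,"v":{"ed":50,"h":15,"k":17,"zu":1}}
After op 3 (remove /v/h): {"cx":{"jr":0,"jzb":25,"l":29,"x":24},"keb":[14,26,1,24],"qaw":[55],"rdb":41,"v":{"ed":50,"k":17,"zu":1}}
After op 4 (add /qaw/0 60): {"cx":{"jr":0,"jzb":25,"l":29,"x":24},"keb":[14,26,1,24],"qaw":[60,55],"rdb":41,"v":{"ed":50,"k":17,"zu":1}}
After op 5 (replace /cx/l 61): {"cx":{"jr":0,"jzb":25,"l":61,"x":24},"keb":[14,26,1,24],"qaw":[60,55],"rdb":41,"v":{"ed":50,"k":17,"zu":1}}
After op 6 (remove /keb/0): {"cx":{"jr":0,"jzb":25,"l":61,"x":24},"keb":[26,1,24],"qaw":[60,55],"rdb":41,"v":{"ed":50,"k":17,"zu":1}}
After op 7 (add /z 72): {"cx":{"jr":0,"jzb":25,"l":61,"x":24},"keb":[26,1,24],"qaw":[60,55],"rdb":41,"v":{"ed":50,"k":17,"zu":1},"z":72}
After op 8 (replace /cx/jr 56): {"cx":{"jr":56,"jzb":25,"l":61,"x":24},"keb":[26,1,24],"qaw":[60,55],"rdb":41,"v":{"ed":50,"k":17,"zu":1},"z":72}
After op 9 (replace /qaw 96): {"cx":{"jr":56,"jzb":25,"l":61,"x":24},"keb":[26,1,24],"qaw":96,"rdb":41,"v":{"ed":50,"k":17,"zu":1},"z":72}
After op 10 (replace /keb 79): {"cx":{"jr":56,"jzb":25,"l":61,"x":24},"keb":79,"qaw":96,"rdb":41,"v":{"ed":50,"k":17,"zu":1},"z":72}
After op 11 (replace /cx/jzb 8): {"cx":{"jr":56,"jzb":8,"l":61,"x":24},"keb":79,"qaw":96,"rdb":41,"v":{"ed":50,"k":17,"zu":1},"z":72}
After op 12 (remove /rdb): {"cx":{"jr":56,"jzb":8,"l":61,"x":24},"keb":79,"qaw":96,"v":{"ed":50,"k":17,"zu":1},"z":72}
After op 13 (add /keb 77): {"cx":{"jr":56,"jzb":8,"l":61,"x":24},"keb":77,"qaw":96,"v":{"ed":50,"k":17,"zu":1},"z":72}
After op 14 (add /l 37): {"cx":{"jr":56,"jzb":8,"l":61,"x":24},"keb":77,"l":37,"qaw":96,"v":{"ed":50,"k":17,"zu":1},"z":72}
Size at path /v: 3

Answer: 3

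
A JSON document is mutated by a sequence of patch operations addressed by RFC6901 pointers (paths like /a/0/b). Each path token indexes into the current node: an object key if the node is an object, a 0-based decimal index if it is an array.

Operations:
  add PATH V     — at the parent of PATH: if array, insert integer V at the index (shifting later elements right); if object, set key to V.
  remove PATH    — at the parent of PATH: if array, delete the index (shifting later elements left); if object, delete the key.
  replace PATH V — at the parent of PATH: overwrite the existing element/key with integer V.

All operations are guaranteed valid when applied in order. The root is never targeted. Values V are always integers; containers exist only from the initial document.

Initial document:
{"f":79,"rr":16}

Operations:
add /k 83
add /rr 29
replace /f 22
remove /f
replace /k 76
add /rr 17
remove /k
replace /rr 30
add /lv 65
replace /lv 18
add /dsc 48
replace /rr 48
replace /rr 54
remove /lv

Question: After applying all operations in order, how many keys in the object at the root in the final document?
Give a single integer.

After op 1 (add /k 83): {"f":79,"k":83,"rr":16}
After op 2 (add /rr 29): {"f":79,"k":83,"rr":29}
After op 3 (replace /f 22): {"f":22,"k":83,"rr":29}
After op 4 (remove /f): {"k":83,"rr":29}
After op 5 (replace /k 76): {"k":76,"rr":29}
After op 6 (add /rr 17): {"k":76,"rr":17}
After op 7 (remove /k): {"rr":17}
After op 8 (replace /rr 30): {"rr":30}
After op 9 (add /lv 65): {"lv":65,"rr":30}
After op 10 (replace /lv 18): {"lv":18,"rr":30}
After op 11 (add /dsc 48): {"dsc":48,"lv":18,"rr":30}
After op 12 (replace /rr 48): {"dsc":48,"lv":18,"rr":48}
After op 13 (replace /rr 54): {"dsc":48,"lv":18,"rr":54}
After op 14 (remove /lv): {"dsc":48,"rr":54}
Size at the root: 2

Answer: 2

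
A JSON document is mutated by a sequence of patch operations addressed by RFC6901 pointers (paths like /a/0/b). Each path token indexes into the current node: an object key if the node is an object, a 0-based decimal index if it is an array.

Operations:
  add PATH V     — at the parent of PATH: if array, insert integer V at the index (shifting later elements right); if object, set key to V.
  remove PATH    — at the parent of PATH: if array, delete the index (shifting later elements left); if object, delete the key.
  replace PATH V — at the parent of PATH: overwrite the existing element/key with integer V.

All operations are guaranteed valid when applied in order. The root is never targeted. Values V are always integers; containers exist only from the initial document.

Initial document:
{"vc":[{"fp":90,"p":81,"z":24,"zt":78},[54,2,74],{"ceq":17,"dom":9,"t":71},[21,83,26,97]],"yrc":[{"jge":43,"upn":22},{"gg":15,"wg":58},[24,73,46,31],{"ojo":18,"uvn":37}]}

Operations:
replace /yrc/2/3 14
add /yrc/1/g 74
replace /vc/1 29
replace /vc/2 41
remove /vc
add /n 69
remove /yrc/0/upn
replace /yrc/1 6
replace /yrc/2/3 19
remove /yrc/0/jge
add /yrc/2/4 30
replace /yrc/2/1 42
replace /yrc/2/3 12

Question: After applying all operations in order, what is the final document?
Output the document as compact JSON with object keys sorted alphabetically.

Answer: {"n":69,"yrc":[{},6,[24,42,46,12,30],{"ojo":18,"uvn":37}]}

Derivation:
After op 1 (replace /yrc/2/3 14): {"vc":[{"fp":90,"p":81,"z":24,"zt":78},[54,2,74],{"ceq":17,"dom":9,"t":71},[21,83,26,97]],"yrc":[{"jge":43,"upn":22},{"gg":15,"wg":58},[24,73,46,14],{"ojo":18,"uvn":37}]}
After op 2 (add /yrc/1/g 74): {"vc":[{"fp":90,"p":81,"z":24,"zt":78},[54,2,74],{"ceq":17,"dom":9,"t":71},[21,83,26,97]],"yrc":[{"jge":43,"upn":22},{"g":74,"gg":15,"wg":58},[24,73,46,14],{"ojo":18,"uvn":37}]}
After op 3 (replace /vc/1 29): {"vc":[{"fp":90,"p":81,"z":24,"zt":78},29,{"ceq":17,"dom":9,"t":71},[21,83,26,97]],"yrc":[{"jge":43,"upn":22},{"g":74,"gg":15,"wg":58},[24,73,46,14],{"ojo":18,"uvn":37}]}
After op 4 (replace /vc/2 41): {"vc":[{"fp":90,"p":81,"z":24,"zt":78},29,41,[21,83,26,97]],"yrc":[{"jge":43,"upn":22},{"g":74,"gg":15,"wg":58},[24,73,46,14],{"ojo":18,"uvn":37}]}
After op 5 (remove /vc): {"yrc":[{"jge":43,"upn":22},{"g":74,"gg":15,"wg":58},[24,73,46,14],{"ojo":18,"uvn":37}]}
After op 6 (add /n 69): {"n":69,"yrc":[{"jge":43,"upn":22},{"g":74,"gg":15,"wg":58},[24,73,46,14],{"ojo":18,"uvn":37}]}
After op 7 (remove /yrc/0/upn): {"n":69,"yrc":[{"jge":43},{"g":74,"gg":15,"wg":58},[24,73,46,14],{"ojo":18,"uvn":37}]}
After op 8 (replace /yrc/1 6): {"n":69,"yrc":[{"jge":43},6,[24,73,46,14],{"ojo":18,"uvn":37}]}
After op 9 (replace /yrc/2/3 19): {"n":69,"yrc":[{"jge":43},6,[24,73,46,19],{"ojo":18,"uvn":37}]}
After op 10 (remove /yrc/0/jge): {"n":69,"yrc":[{},6,[24,73,46,19],{"ojo":18,"uvn":37}]}
After op 11 (add /yrc/2/4 30): {"n":69,"yrc":[{},6,[24,73,46,19,30],{"ojo":18,"uvn":37}]}
After op 12 (replace /yrc/2/1 42): {"n":69,"yrc":[{},6,[24,42,46,19,30],{"ojo":18,"uvn":37}]}
After op 13 (replace /yrc/2/3 12): {"n":69,"yrc":[{},6,[24,42,46,12,30],{"ojo":18,"uvn":37}]}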